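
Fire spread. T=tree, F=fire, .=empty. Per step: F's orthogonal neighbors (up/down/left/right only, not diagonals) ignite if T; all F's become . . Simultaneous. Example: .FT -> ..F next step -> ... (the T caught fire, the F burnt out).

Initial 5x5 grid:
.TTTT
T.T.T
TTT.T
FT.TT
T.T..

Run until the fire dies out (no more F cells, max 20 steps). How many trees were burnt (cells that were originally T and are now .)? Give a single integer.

Answer: 15

Derivation:
Step 1: +3 fires, +1 burnt (F count now 3)
Step 2: +2 fires, +3 burnt (F count now 2)
Step 3: +1 fires, +2 burnt (F count now 1)
Step 4: +1 fires, +1 burnt (F count now 1)
Step 5: +1 fires, +1 burnt (F count now 1)
Step 6: +2 fires, +1 burnt (F count now 2)
Step 7: +1 fires, +2 burnt (F count now 1)
Step 8: +1 fires, +1 burnt (F count now 1)
Step 9: +1 fires, +1 burnt (F count now 1)
Step 10: +1 fires, +1 burnt (F count now 1)
Step 11: +1 fires, +1 burnt (F count now 1)
Step 12: +0 fires, +1 burnt (F count now 0)
Fire out after step 12
Initially T: 16, now '.': 24
Total burnt (originally-T cells now '.'): 15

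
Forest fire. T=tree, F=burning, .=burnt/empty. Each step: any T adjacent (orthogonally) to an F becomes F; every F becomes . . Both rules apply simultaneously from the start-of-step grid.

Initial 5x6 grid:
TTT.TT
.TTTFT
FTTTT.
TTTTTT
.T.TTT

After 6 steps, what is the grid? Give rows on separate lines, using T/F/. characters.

Step 1: 6 trees catch fire, 2 burn out
  TTT.FT
  .TTF.F
  .FTTF.
  FTTTTT
  .T.TTT
Step 2: 7 trees catch fire, 6 burn out
  TTT..F
  .FF...
  ..FF..
  .FTTFT
  .T.TTT
Step 3: 7 trees catch fire, 7 burn out
  TFF...
  ......
  ......
  ..FF.F
  .F.TFT
Step 4: 3 trees catch fire, 7 burn out
  F.....
  ......
  ......
  ......
  ...F.F
Step 5: 0 trees catch fire, 3 burn out
  ......
  ......
  ......
  ......
  ......
Step 6: 0 trees catch fire, 0 burn out
  ......
  ......
  ......
  ......
  ......

......
......
......
......
......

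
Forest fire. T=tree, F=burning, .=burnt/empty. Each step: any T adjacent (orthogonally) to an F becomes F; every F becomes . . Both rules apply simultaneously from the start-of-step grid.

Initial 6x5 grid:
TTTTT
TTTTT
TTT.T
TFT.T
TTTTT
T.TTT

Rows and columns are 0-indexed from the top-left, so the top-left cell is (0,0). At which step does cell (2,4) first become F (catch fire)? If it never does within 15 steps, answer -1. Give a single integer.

Step 1: cell (2,4)='T' (+4 fires, +1 burnt)
Step 2: cell (2,4)='T' (+5 fires, +4 burnt)
Step 3: cell (2,4)='T' (+6 fires, +5 burnt)
Step 4: cell (2,4)='T' (+5 fires, +6 burnt)
Step 5: cell (2,4)='T' (+4 fires, +5 burnt)
Step 6: cell (2,4)='F' (+2 fires, +4 burnt)
  -> target ignites at step 6
Step 7: cell (2,4)='.' (+0 fires, +2 burnt)
  fire out at step 7

6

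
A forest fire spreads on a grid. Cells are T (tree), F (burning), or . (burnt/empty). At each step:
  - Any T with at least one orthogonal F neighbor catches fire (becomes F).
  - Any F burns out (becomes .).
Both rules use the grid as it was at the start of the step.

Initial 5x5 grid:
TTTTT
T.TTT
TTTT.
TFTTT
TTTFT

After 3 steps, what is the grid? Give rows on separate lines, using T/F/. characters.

Step 1: 7 trees catch fire, 2 burn out
  TTTTT
  T.TTT
  TFTT.
  F.FFT
  TFF.F
Step 2: 5 trees catch fire, 7 burn out
  TTTTT
  T.TTT
  F.FF.
  ....F
  F....
Step 3: 3 trees catch fire, 5 burn out
  TTTTT
  F.FFT
  .....
  .....
  .....

TTTTT
F.FFT
.....
.....
.....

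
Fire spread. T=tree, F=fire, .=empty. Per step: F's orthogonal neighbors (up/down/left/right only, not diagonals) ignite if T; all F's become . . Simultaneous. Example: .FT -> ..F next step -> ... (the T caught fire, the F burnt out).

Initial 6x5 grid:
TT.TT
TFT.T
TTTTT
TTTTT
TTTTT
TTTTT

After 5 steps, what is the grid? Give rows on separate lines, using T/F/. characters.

Step 1: 4 trees catch fire, 1 burn out
  TF.TT
  F.F.T
  TFTTT
  TTTTT
  TTTTT
  TTTTT
Step 2: 4 trees catch fire, 4 burn out
  F..TT
  ....T
  F.FTT
  TFTTT
  TTTTT
  TTTTT
Step 3: 4 trees catch fire, 4 burn out
  ...TT
  ....T
  ...FT
  F.FTT
  TFTTT
  TTTTT
Step 4: 5 trees catch fire, 4 burn out
  ...TT
  ....T
  ....F
  ...FT
  F.FTT
  TFTTT
Step 5: 5 trees catch fire, 5 burn out
  ...TT
  ....F
  .....
  ....F
  ...FT
  F.FTT

...TT
....F
.....
....F
...FT
F.FTT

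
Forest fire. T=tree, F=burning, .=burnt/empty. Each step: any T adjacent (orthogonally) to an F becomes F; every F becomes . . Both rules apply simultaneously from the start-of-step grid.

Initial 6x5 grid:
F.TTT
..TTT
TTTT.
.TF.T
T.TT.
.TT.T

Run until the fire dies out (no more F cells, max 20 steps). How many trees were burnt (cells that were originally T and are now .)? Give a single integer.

Step 1: +3 fires, +2 burnt (F count now 3)
Step 2: +5 fires, +3 burnt (F count now 5)
Step 3: +4 fires, +5 burnt (F count now 4)
Step 4: +2 fires, +4 burnt (F count now 2)
Step 5: +1 fires, +2 burnt (F count now 1)
Step 6: +0 fires, +1 burnt (F count now 0)
Fire out after step 6
Initially T: 18, now '.': 27
Total burnt (originally-T cells now '.'): 15

Answer: 15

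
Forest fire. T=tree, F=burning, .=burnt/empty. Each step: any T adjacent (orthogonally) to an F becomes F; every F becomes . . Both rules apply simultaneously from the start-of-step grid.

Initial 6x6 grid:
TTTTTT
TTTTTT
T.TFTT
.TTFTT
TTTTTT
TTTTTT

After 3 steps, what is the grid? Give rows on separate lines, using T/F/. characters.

Step 1: 6 trees catch fire, 2 burn out
  TTTTTT
  TTTFTT
  T.F.FT
  .TF.FT
  TTTFTT
  TTTTTT
Step 2: 9 trees catch fire, 6 burn out
  TTTFTT
  TTF.FT
  T....F
  .F...F
  TTF.FT
  TTTFTT
Step 3: 8 trees catch fire, 9 burn out
  TTF.FT
  TF...F
  T.....
  ......
  TF...F
  TTF.FT

TTF.FT
TF...F
T.....
......
TF...F
TTF.FT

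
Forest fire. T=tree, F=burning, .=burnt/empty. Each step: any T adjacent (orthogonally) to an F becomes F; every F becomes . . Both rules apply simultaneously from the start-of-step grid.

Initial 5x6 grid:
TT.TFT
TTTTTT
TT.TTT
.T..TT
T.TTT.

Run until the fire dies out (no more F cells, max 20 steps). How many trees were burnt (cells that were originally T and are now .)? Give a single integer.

Answer: 21

Derivation:
Step 1: +3 fires, +1 burnt (F count now 3)
Step 2: +3 fires, +3 burnt (F count now 3)
Step 3: +4 fires, +3 burnt (F count now 4)
Step 4: +3 fires, +4 burnt (F count now 3)
Step 5: +4 fires, +3 burnt (F count now 4)
Step 6: +4 fires, +4 burnt (F count now 4)
Step 7: +0 fires, +4 burnt (F count now 0)
Fire out after step 7
Initially T: 22, now '.': 29
Total burnt (originally-T cells now '.'): 21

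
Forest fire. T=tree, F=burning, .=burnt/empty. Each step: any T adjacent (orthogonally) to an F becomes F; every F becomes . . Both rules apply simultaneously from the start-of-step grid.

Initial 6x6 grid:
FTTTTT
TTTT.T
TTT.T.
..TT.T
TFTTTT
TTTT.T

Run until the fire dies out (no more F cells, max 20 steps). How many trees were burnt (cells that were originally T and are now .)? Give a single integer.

Step 1: +5 fires, +2 burnt (F count now 5)
Step 2: +7 fires, +5 burnt (F count now 7)
Step 3: +7 fires, +7 burnt (F count now 7)
Step 4: +3 fires, +7 burnt (F count now 3)
Step 5: +3 fires, +3 burnt (F count now 3)
Step 6: +1 fires, +3 burnt (F count now 1)
Step 7: +0 fires, +1 burnt (F count now 0)
Fire out after step 7
Initially T: 27, now '.': 35
Total burnt (originally-T cells now '.'): 26

Answer: 26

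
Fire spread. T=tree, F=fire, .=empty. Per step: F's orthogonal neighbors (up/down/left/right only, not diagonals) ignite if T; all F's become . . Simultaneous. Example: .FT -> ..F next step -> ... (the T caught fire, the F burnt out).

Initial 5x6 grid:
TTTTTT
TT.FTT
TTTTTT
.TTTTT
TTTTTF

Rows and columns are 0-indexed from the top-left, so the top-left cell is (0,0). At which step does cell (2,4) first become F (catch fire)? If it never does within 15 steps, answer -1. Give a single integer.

Step 1: cell (2,4)='T' (+5 fires, +2 burnt)
Step 2: cell (2,4)='F' (+9 fires, +5 burnt)
  -> target ignites at step 2
Step 3: cell (2,4)='.' (+5 fires, +9 burnt)
Step 4: cell (2,4)='.' (+5 fires, +5 burnt)
Step 5: cell (2,4)='.' (+2 fires, +5 burnt)
Step 6: cell (2,4)='.' (+0 fires, +2 burnt)
  fire out at step 6

2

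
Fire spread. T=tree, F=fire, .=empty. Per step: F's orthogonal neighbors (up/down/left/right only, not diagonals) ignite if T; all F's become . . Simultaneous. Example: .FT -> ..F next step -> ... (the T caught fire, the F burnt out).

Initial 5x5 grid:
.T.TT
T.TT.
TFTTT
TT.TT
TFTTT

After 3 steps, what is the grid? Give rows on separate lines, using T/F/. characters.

Step 1: 5 trees catch fire, 2 burn out
  .T.TT
  T.TT.
  F.FTT
  TF.TT
  F.FTT
Step 2: 5 trees catch fire, 5 burn out
  .T.TT
  F.FT.
  ...FT
  F..TT
  ...FT
Step 3: 4 trees catch fire, 5 burn out
  .T.TT
  ...F.
  ....F
  ...FT
  ....F

.T.TT
...F.
....F
...FT
....F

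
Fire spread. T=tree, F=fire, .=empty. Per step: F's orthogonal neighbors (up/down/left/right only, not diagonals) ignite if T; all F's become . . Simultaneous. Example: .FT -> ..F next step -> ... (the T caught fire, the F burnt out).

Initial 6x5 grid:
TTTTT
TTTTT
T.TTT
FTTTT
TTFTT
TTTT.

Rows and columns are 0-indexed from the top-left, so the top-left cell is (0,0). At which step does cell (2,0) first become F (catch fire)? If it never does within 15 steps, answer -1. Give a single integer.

Step 1: cell (2,0)='F' (+7 fires, +2 burnt)
  -> target ignites at step 1
Step 2: cell (2,0)='.' (+7 fires, +7 burnt)
Step 3: cell (2,0)='.' (+5 fires, +7 burnt)
Step 4: cell (2,0)='.' (+4 fires, +5 burnt)
Step 5: cell (2,0)='.' (+2 fires, +4 burnt)
Step 6: cell (2,0)='.' (+1 fires, +2 burnt)
Step 7: cell (2,0)='.' (+0 fires, +1 burnt)
  fire out at step 7

1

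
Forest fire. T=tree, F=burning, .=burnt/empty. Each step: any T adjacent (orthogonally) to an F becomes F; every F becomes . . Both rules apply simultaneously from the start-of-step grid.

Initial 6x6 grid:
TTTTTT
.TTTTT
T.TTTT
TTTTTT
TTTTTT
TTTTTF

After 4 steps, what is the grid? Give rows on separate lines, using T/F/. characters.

Step 1: 2 trees catch fire, 1 burn out
  TTTTTT
  .TTTTT
  T.TTTT
  TTTTTT
  TTTTTF
  TTTTF.
Step 2: 3 trees catch fire, 2 burn out
  TTTTTT
  .TTTTT
  T.TTTT
  TTTTTF
  TTTTF.
  TTTF..
Step 3: 4 trees catch fire, 3 burn out
  TTTTTT
  .TTTTT
  T.TTTF
  TTTTF.
  TTTF..
  TTF...
Step 4: 5 trees catch fire, 4 burn out
  TTTTTT
  .TTTTF
  T.TTF.
  TTTF..
  TTF...
  TF....

TTTTTT
.TTTTF
T.TTF.
TTTF..
TTF...
TF....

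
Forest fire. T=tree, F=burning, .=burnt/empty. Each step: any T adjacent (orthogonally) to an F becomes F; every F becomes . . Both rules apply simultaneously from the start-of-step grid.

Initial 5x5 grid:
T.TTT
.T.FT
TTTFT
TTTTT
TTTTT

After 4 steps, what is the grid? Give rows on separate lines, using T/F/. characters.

Step 1: 5 trees catch fire, 2 burn out
  T.TFT
  .T..F
  TTF.F
  TTTFT
  TTTTT
Step 2: 6 trees catch fire, 5 burn out
  T.F.F
  .T...
  TF...
  TTF.F
  TTTFT
Step 3: 5 trees catch fire, 6 burn out
  T....
  .F...
  F....
  TF...
  TTF.F
Step 4: 2 trees catch fire, 5 burn out
  T....
  .....
  .....
  F....
  TF...

T....
.....
.....
F....
TF...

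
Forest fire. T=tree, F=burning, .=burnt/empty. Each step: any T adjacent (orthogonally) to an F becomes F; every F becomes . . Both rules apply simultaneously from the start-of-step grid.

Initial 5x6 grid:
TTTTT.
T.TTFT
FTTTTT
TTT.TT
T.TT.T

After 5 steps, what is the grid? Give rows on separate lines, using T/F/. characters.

Step 1: 7 trees catch fire, 2 burn out
  TTTTF.
  F.TF.F
  .FTTFT
  FTT.TT
  T.TT.T
Step 2: 9 trees catch fire, 7 burn out
  FTTF..
  ..F...
  ..FF.F
  .FT.FT
  F.TT.T
Step 3: 4 trees catch fire, 9 burn out
  .FF...
  ......
  ......
  ..F..F
  ..TT.T
Step 4: 2 trees catch fire, 4 burn out
  ......
  ......
  ......
  ......
  ..FT.F
Step 5: 1 trees catch fire, 2 burn out
  ......
  ......
  ......
  ......
  ...F..

......
......
......
......
...F..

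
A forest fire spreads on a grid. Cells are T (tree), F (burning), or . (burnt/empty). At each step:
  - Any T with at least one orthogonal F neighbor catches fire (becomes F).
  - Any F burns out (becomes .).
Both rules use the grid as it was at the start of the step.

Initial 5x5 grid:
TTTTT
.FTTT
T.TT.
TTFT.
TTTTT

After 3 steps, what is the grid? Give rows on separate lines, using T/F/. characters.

Step 1: 6 trees catch fire, 2 burn out
  TFTTT
  ..FTT
  T.FT.
  TF.F.
  TTFTT
Step 2: 7 trees catch fire, 6 burn out
  F.FTT
  ...FT
  T..F.
  F....
  TF.FT
Step 3: 5 trees catch fire, 7 burn out
  ...FT
  ....F
  F....
  .....
  F...F

...FT
....F
F....
.....
F...F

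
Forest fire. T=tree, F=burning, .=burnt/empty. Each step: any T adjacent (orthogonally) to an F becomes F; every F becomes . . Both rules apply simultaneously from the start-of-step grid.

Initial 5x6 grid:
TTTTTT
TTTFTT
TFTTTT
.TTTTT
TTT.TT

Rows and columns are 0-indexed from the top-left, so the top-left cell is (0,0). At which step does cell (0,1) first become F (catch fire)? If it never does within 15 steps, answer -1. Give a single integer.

Step 1: cell (0,1)='T' (+8 fires, +2 burnt)
Step 2: cell (0,1)='F' (+9 fires, +8 burnt)
  -> target ignites at step 2
Step 3: cell (0,1)='.' (+6 fires, +9 burnt)
Step 4: cell (0,1)='.' (+2 fires, +6 burnt)
Step 5: cell (0,1)='.' (+1 fires, +2 burnt)
Step 6: cell (0,1)='.' (+0 fires, +1 burnt)
  fire out at step 6

2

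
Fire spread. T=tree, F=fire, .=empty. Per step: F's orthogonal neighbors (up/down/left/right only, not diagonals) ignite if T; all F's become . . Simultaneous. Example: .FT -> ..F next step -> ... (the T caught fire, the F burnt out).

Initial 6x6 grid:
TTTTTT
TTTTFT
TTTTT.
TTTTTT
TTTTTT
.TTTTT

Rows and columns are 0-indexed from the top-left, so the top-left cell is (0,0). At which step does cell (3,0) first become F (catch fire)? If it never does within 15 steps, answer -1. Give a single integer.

Step 1: cell (3,0)='T' (+4 fires, +1 burnt)
Step 2: cell (3,0)='T' (+5 fires, +4 burnt)
Step 3: cell (3,0)='T' (+6 fires, +5 burnt)
Step 4: cell (3,0)='T' (+7 fires, +6 burnt)
Step 5: cell (3,0)='T' (+6 fires, +7 burnt)
Step 6: cell (3,0)='F' (+3 fires, +6 burnt)
  -> target ignites at step 6
Step 7: cell (3,0)='.' (+2 fires, +3 burnt)
Step 8: cell (3,0)='.' (+0 fires, +2 burnt)
  fire out at step 8

6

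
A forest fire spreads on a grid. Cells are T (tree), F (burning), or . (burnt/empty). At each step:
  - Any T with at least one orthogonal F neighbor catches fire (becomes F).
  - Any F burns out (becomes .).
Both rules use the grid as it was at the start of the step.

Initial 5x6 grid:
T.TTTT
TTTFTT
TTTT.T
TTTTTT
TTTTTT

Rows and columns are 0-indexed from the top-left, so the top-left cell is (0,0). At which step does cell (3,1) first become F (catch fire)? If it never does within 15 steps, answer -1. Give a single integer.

Step 1: cell (3,1)='T' (+4 fires, +1 burnt)
Step 2: cell (3,1)='T' (+6 fires, +4 burnt)
Step 3: cell (3,1)='T' (+7 fires, +6 burnt)
Step 4: cell (3,1)='F' (+6 fires, +7 burnt)
  -> target ignites at step 4
Step 5: cell (3,1)='.' (+3 fires, +6 burnt)
Step 6: cell (3,1)='.' (+1 fires, +3 burnt)
Step 7: cell (3,1)='.' (+0 fires, +1 burnt)
  fire out at step 7

4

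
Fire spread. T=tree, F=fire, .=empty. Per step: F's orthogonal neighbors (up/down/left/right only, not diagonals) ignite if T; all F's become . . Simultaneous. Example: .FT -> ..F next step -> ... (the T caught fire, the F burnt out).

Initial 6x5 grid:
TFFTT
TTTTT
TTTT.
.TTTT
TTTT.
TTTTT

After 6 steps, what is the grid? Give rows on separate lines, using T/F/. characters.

Step 1: 4 trees catch fire, 2 burn out
  F..FT
  TFFTT
  TTTT.
  .TTTT
  TTTT.
  TTTTT
Step 2: 5 trees catch fire, 4 burn out
  ....F
  F..FT
  TFFT.
  .TTTT
  TTTT.
  TTTTT
Step 3: 5 trees catch fire, 5 burn out
  .....
  ....F
  F..F.
  .FFTT
  TTTT.
  TTTTT
Step 4: 3 trees catch fire, 5 burn out
  .....
  .....
  .....
  ...FT
  TFFT.
  TTTTT
Step 5: 5 trees catch fire, 3 burn out
  .....
  .....
  .....
  ....F
  F..F.
  TFFTT
Step 6: 2 trees catch fire, 5 burn out
  .....
  .....
  .....
  .....
  .....
  F..FT

.....
.....
.....
.....
.....
F..FT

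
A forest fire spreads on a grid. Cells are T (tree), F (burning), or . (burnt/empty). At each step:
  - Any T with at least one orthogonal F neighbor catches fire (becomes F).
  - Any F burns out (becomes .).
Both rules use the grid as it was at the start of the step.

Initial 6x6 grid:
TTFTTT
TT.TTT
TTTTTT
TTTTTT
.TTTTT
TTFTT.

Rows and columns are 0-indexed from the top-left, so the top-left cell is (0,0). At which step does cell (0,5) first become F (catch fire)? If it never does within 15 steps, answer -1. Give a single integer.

Step 1: cell (0,5)='T' (+5 fires, +2 burnt)
Step 2: cell (0,5)='T' (+9 fires, +5 burnt)
Step 3: cell (0,5)='F' (+9 fires, +9 burnt)
  -> target ignites at step 3
Step 4: cell (0,5)='.' (+6 fires, +9 burnt)
Step 5: cell (0,5)='.' (+2 fires, +6 burnt)
Step 6: cell (0,5)='.' (+0 fires, +2 burnt)
  fire out at step 6

3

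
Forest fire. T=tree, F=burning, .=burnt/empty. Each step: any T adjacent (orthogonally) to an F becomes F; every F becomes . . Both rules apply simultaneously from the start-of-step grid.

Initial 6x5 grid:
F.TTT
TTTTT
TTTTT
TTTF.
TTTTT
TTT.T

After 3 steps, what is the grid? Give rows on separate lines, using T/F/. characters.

Step 1: 4 trees catch fire, 2 burn out
  ..TTT
  FTTTT
  TTTFT
  TTF..
  TTTFT
  TTT.T
Step 2: 8 trees catch fire, 4 burn out
  ..TTT
  .FTFT
  FTF.F
  TF...
  TTF.F
  TTT.T
Step 3: 8 trees catch fire, 8 burn out
  ..TFT
  ..F.F
  .F...
  F....
  TF...
  TTF.F

..TFT
..F.F
.F...
F....
TF...
TTF.F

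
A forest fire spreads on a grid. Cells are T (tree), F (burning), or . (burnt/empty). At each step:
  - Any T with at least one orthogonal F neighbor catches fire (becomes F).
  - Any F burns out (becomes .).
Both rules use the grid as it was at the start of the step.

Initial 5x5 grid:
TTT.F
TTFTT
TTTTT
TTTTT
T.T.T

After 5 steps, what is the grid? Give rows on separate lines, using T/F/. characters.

Step 1: 5 trees catch fire, 2 burn out
  TTF..
  TF.FF
  TTFTT
  TTTTT
  T.T.T
Step 2: 6 trees catch fire, 5 burn out
  TF...
  F....
  TF.FF
  TTFTT
  T.T.T
Step 3: 6 trees catch fire, 6 burn out
  F....
  .....
  F....
  TF.FF
  T.F.T
Step 4: 2 trees catch fire, 6 burn out
  .....
  .....
  .....
  F....
  T...F
Step 5: 1 trees catch fire, 2 burn out
  .....
  .....
  .....
  .....
  F....

.....
.....
.....
.....
F....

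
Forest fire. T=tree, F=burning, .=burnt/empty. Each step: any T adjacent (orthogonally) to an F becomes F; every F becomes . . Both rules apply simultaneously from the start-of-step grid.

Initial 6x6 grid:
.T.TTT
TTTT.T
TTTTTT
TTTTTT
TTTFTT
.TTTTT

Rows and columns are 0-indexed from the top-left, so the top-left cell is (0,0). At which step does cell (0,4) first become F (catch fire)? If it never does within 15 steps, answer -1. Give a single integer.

Step 1: cell (0,4)='T' (+4 fires, +1 burnt)
Step 2: cell (0,4)='T' (+7 fires, +4 burnt)
Step 3: cell (0,4)='T' (+8 fires, +7 burnt)
Step 4: cell (0,4)='T' (+5 fires, +8 burnt)
Step 5: cell (0,4)='F' (+4 fires, +5 burnt)
  -> target ignites at step 5
Step 6: cell (0,4)='.' (+3 fires, +4 burnt)
Step 7: cell (0,4)='.' (+0 fires, +3 burnt)
  fire out at step 7

5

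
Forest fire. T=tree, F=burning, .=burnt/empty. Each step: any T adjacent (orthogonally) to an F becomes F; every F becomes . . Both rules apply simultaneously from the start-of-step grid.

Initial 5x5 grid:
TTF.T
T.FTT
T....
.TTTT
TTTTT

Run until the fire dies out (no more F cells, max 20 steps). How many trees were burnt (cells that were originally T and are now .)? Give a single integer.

Step 1: +2 fires, +2 burnt (F count now 2)
Step 2: +2 fires, +2 burnt (F count now 2)
Step 3: +2 fires, +2 burnt (F count now 2)
Step 4: +1 fires, +2 burnt (F count now 1)
Step 5: +0 fires, +1 burnt (F count now 0)
Fire out after step 5
Initially T: 16, now '.': 16
Total burnt (originally-T cells now '.'): 7

Answer: 7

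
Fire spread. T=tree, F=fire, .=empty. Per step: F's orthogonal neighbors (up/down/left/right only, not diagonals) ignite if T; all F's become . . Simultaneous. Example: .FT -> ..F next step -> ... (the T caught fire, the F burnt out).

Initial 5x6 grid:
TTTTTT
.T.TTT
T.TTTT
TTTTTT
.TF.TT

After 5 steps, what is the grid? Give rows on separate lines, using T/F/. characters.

Step 1: 2 trees catch fire, 1 burn out
  TTTTTT
  .T.TTT
  T.TTTT
  TTFTTT
  .F..TT
Step 2: 3 trees catch fire, 2 burn out
  TTTTTT
  .T.TTT
  T.FTTT
  TF.FTT
  ....TT
Step 3: 3 trees catch fire, 3 burn out
  TTTTTT
  .T.TTT
  T..FTT
  F...FT
  ....TT
Step 4: 5 trees catch fire, 3 burn out
  TTTTTT
  .T.FTT
  F...FT
  .....F
  ....FT
Step 5: 4 trees catch fire, 5 burn out
  TTTFTT
  .T..FT
  .....F
  ......
  .....F

TTTFTT
.T..FT
.....F
......
.....F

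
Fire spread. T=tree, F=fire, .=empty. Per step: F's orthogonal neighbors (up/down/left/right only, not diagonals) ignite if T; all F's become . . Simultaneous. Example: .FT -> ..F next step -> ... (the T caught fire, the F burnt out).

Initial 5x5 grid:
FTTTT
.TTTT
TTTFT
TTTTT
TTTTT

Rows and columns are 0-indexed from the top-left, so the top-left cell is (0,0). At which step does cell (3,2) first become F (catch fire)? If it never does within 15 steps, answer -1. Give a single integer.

Step 1: cell (3,2)='T' (+5 fires, +2 burnt)
Step 2: cell (3,2)='F' (+9 fires, +5 burnt)
  -> target ignites at step 2
Step 3: cell (3,2)='.' (+5 fires, +9 burnt)
Step 4: cell (3,2)='.' (+2 fires, +5 burnt)
Step 5: cell (3,2)='.' (+1 fires, +2 burnt)
Step 6: cell (3,2)='.' (+0 fires, +1 burnt)
  fire out at step 6

2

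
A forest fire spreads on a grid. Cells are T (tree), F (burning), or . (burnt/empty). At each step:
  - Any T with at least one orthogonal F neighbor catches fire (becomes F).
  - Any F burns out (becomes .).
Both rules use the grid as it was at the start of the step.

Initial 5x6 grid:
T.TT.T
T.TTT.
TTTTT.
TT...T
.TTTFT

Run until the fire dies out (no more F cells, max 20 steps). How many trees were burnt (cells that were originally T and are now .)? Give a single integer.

Answer: 19

Derivation:
Step 1: +2 fires, +1 burnt (F count now 2)
Step 2: +2 fires, +2 burnt (F count now 2)
Step 3: +1 fires, +2 burnt (F count now 1)
Step 4: +1 fires, +1 burnt (F count now 1)
Step 5: +2 fires, +1 burnt (F count now 2)
Step 6: +2 fires, +2 burnt (F count now 2)
Step 7: +3 fires, +2 burnt (F count now 3)
Step 8: +4 fires, +3 burnt (F count now 4)
Step 9: +2 fires, +4 burnt (F count now 2)
Step 10: +0 fires, +2 burnt (F count now 0)
Fire out after step 10
Initially T: 20, now '.': 29
Total burnt (originally-T cells now '.'): 19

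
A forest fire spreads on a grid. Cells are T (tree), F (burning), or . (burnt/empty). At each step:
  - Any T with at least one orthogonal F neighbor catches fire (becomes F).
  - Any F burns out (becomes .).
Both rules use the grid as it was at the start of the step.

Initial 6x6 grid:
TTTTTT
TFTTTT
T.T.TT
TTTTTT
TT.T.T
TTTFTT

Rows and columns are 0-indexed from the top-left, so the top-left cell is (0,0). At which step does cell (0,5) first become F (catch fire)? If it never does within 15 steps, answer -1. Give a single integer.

Step 1: cell (0,5)='T' (+6 fires, +2 burnt)
Step 2: cell (0,5)='T' (+8 fires, +6 burnt)
Step 3: cell (0,5)='T' (+8 fires, +8 burnt)
Step 4: cell (0,5)='T' (+6 fires, +8 burnt)
Step 5: cell (0,5)='F' (+2 fires, +6 burnt)
  -> target ignites at step 5
Step 6: cell (0,5)='.' (+0 fires, +2 burnt)
  fire out at step 6

5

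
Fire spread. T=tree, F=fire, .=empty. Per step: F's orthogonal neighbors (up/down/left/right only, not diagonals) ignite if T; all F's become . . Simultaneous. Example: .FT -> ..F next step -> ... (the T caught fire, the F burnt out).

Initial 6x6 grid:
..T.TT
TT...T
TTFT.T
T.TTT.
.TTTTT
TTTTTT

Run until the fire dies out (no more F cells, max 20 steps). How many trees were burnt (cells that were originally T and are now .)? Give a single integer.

Answer: 20

Derivation:
Step 1: +3 fires, +1 burnt (F count now 3)
Step 2: +4 fires, +3 burnt (F count now 4)
Step 3: +6 fires, +4 burnt (F count now 6)
Step 4: +3 fires, +6 burnt (F count now 3)
Step 5: +3 fires, +3 burnt (F count now 3)
Step 6: +1 fires, +3 burnt (F count now 1)
Step 7: +0 fires, +1 burnt (F count now 0)
Fire out after step 7
Initially T: 25, now '.': 31
Total burnt (originally-T cells now '.'): 20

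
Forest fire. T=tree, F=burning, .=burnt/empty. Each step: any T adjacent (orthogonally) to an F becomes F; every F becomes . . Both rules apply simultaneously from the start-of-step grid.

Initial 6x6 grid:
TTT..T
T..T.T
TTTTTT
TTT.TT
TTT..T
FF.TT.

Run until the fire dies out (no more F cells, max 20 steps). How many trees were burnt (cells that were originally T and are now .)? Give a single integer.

Step 1: +2 fires, +2 burnt (F count now 2)
Step 2: +3 fires, +2 burnt (F count now 3)
Step 3: +3 fires, +3 burnt (F count now 3)
Step 4: +2 fires, +3 burnt (F count now 2)
Step 5: +2 fires, +2 burnt (F count now 2)
Step 6: +3 fires, +2 burnt (F count now 3)
Step 7: +3 fires, +3 burnt (F count now 3)
Step 8: +2 fires, +3 burnt (F count now 2)
Step 9: +2 fires, +2 burnt (F count now 2)
Step 10: +0 fires, +2 burnt (F count now 0)
Fire out after step 10
Initially T: 24, now '.': 34
Total burnt (originally-T cells now '.'): 22

Answer: 22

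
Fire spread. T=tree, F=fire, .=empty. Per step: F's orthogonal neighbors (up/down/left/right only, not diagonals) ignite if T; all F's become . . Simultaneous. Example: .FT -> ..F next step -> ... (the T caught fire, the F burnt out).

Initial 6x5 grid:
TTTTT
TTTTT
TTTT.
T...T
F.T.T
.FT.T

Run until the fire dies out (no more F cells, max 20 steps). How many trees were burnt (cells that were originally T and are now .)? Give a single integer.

Answer: 17

Derivation:
Step 1: +2 fires, +2 burnt (F count now 2)
Step 2: +2 fires, +2 burnt (F count now 2)
Step 3: +2 fires, +2 burnt (F count now 2)
Step 4: +3 fires, +2 burnt (F count now 3)
Step 5: +3 fires, +3 burnt (F count now 3)
Step 6: +2 fires, +3 burnt (F count now 2)
Step 7: +2 fires, +2 burnt (F count now 2)
Step 8: +1 fires, +2 burnt (F count now 1)
Step 9: +0 fires, +1 burnt (F count now 0)
Fire out after step 9
Initially T: 20, now '.': 27
Total burnt (originally-T cells now '.'): 17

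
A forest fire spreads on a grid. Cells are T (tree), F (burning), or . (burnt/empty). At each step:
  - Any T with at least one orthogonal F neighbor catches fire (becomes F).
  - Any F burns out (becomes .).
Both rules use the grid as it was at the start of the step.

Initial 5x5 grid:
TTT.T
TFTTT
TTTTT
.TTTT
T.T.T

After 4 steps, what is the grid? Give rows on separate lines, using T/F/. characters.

Step 1: 4 trees catch fire, 1 burn out
  TFT.T
  F.FTT
  TFTTT
  .TTTT
  T.T.T
Step 2: 6 trees catch fire, 4 burn out
  F.F.T
  ...FT
  F.FTT
  .FTTT
  T.T.T
Step 3: 3 trees catch fire, 6 burn out
  ....T
  ....F
  ...FT
  ..FTT
  T.T.T
Step 4: 4 trees catch fire, 3 burn out
  ....F
  .....
  ....F
  ...FT
  T.F.T

....F
.....
....F
...FT
T.F.T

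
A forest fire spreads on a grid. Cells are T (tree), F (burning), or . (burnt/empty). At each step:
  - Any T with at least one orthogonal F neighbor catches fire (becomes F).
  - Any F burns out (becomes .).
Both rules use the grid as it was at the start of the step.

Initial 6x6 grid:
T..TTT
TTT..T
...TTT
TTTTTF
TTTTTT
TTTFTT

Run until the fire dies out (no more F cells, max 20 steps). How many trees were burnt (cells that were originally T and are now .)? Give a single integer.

Step 1: +6 fires, +2 burnt (F count now 6)
Step 2: +7 fires, +6 burnt (F count now 7)
Step 3: +5 fires, +7 burnt (F count now 5)
Step 4: +3 fires, +5 burnt (F count now 3)
Step 5: +2 fires, +3 burnt (F count now 2)
Step 6: +0 fires, +2 burnt (F count now 0)
Fire out after step 6
Initially T: 27, now '.': 32
Total burnt (originally-T cells now '.'): 23

Answer: 23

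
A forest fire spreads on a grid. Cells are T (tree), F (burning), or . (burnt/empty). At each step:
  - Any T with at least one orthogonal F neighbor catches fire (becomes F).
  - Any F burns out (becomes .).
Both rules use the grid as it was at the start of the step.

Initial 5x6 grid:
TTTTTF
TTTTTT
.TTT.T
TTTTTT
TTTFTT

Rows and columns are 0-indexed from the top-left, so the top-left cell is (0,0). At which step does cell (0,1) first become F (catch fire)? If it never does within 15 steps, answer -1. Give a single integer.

Step 1: cell (0,1)='T' (+5 fires, +2 burnt)
Step 2: cell (0,1)='T' (+8 fires, +5 burnt)
Step 3: cell (0,1)='T' (+6 fires, +8 burnt)
Step 4: cell (0,1)='F' (+4 fires, +6 burnt)
  -> target ignites at step 4
Step 5: cell (0,1)='.' (+2 fires, +4 burnt)
Step 6: cell (0,1)='.' (+1 fires, +2 burnt)
Step 7: cell (0,1)='.' (+0 fires, +1 burnt)
  fire out at step 7

4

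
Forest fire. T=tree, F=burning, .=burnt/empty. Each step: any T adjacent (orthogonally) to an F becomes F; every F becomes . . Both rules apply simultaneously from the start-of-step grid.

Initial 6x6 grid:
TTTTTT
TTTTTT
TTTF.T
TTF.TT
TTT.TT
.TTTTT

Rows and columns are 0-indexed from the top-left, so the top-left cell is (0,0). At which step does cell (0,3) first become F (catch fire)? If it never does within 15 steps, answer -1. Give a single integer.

Step 1: cell (0,3)='T' (+4 fires, +2 burnt)
Step 2: cell (0,3)='F' (+7 fires, +4 burnt)
  -> target ignites at step 2
Step 3: cell (0,3)='.' (+8 fires, +7 burnt)
Step 4: cell (0,3)='.' (+5 fires, +8 burnt)
Step 5: cell (0,3)='.' (+4 fires, +5 burnt)
Step 6: cell (0,3)='.' (+2 fires, +4 burnt)
Step 7: cell (0,3)='.' (+0 fires, +2 burnt)
  fire out at step 7

2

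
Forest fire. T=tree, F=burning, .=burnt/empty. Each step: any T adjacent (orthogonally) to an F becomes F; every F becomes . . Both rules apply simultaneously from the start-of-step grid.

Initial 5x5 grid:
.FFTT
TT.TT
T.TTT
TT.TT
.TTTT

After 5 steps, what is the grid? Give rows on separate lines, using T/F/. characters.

Step 1: 2 trees catch fire, 2 burn out
  ...FT
  TF.TT
  T.TTT
  TT.TT
  .TTTT
Step 2: 3 trees catch fire, 2 burn out
  ....F
  F..FT
  T.TTT
  TT.TT
  .TTTT
Step 3: 3 trees catch fire, 3 burn out
  .....
  ....F
  F.TFT
  TT.TT
  .TTTT
Step 4: 4 trees catch fire, 3 burn out
  .....
  .....
  ..F.F
  FT.FT
  .TTTT
Step 5: 3 trees catch fire, 4 burn out
  .....
  .....
  .....
  .F..F
  .TTFT

.....
.....
.....
.F..F
.TTFT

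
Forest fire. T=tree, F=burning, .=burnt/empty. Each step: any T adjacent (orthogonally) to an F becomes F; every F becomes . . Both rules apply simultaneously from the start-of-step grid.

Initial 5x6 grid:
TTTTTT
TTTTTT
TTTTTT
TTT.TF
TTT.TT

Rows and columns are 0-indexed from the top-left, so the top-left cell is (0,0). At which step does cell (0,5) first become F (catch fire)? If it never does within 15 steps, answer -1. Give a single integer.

Step 1: cell (0,5)='T' (+3 fires, +1 burnt)
Step 2: cell (0,5)='T' (+3 fires, +3 burnt)
Step 3: cell (0,5)='F' (+3 fires, +3 burnt)
  -> target ignites at step 3
Step 4: cell (0,5)='.' (+3 fires, +3 burnt)
Step 5: cell (0,5)='.' (+4 fires, +3 burnt)
Step 6: cell (0,5)='.' (+5 fires, +4 burnt)
Step 7: cell (0,5)='.' (+4 fires, +5 burnt)
Step 8: cell (0,5)='.' (+2 fires, +4 burnt)
Step 9: cell (0,5)='.' (+0 fires, +2 burnt)
  fire out at step 9

3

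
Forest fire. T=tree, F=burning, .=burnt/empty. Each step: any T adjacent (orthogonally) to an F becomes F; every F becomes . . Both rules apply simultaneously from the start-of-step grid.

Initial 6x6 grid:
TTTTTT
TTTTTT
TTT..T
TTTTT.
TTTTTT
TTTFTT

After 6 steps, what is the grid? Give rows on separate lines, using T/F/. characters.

Step 1: 3 trees catch fire, 1 burn out
  TTTTTT
  TTTTTT
  TTT..T
  TTTTT.
  TTTFTT
  TTF.FT
Step 2: 5 trees catch fire, 3 burn out
  TTTTTT
  TTTTTT
  TTT..T
  TTTFT.
  TTF.FT
  TF...F
Step 3: 5 trees catch fire, 5 burn out
  TTTTTT
  TTTTTT
  TTT..T
  TTF.F.
  TF...F
  F.....
Step 4: 3 trees catch fire, 5 burn out
  TTTTTT
  TTTTTT
  TTF..T
  TF....
  F.....
  ......
Step 5: 3 trees catch fire, 3 burn out
  TTTTTT
  TTFTTT
  TF...T
  F.....
  ......
  ......
Step 6: 4 trees catch fire, 3 burn out
  TTFTTT
  TF.FTT
  F....T
  ......
  ......
  ......

TTFTTT
TF.FTT
F....T
......
......
......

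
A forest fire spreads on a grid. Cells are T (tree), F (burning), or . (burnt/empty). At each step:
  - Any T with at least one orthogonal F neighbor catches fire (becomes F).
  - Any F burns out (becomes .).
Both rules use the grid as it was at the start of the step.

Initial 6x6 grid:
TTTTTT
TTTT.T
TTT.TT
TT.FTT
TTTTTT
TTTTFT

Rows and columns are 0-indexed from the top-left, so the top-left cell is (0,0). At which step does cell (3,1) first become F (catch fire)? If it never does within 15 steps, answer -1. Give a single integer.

Step 1: cell (3,1)='T' (+5 fires, +2 burnt)
Step 2: cell (3,1)='T' (+5 fires, +5 burnt)
Step 3: cell (3,1)='T' (+3 fires, +5 burnt)
Step 4: cell (3,1)='F' (+4 fires, +3 burnt)
  -> target ignites at step 4
Step 5: cell (3,1)='.' (+3 fires, +4 burnt)
Step 6: cell (3,1)='.' (+4 fires, +3 burnt)
Step 7: cell (3,1)='.' (+4 fires, +4 burnt)
Step 8: cell (3,1)='.' (+3 fires, +4 burnt)
Step 9: cell (3,1)='.' (+0 fires, +3 burnt)
  fire out at step 9

4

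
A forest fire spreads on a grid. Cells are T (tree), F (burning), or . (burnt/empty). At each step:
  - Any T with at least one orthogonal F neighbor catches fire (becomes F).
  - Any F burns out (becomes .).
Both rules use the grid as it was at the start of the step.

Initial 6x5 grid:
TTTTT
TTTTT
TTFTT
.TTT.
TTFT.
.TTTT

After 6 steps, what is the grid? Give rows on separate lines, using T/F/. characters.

Step 1: 7 trees catch fire, 2 burn out
  TTTTT
  TTFTT
  TF.FT
  .TFT.
  TF.F.
  .TFTT
Step 2: 10 trees catch fire, 7 burn out
  TTFTT
  TF.FT
  F...F
  .F.F.
  F....
  .F.FT
Step 3: 5 trees catch fire, 10 burn out
  TF.FT
  F...F
  .....
  .....
  .....
  ....F
Step 4: 2 trees catch fire, 5 burn out
  F...F
  .....
  .....
  .....
  .....
  .....
Step 5: 0 trees catch fire, 2 burn out
  .....
  .....
  .....
  .....
  .....
  .....
Step 6: 0 trees catch fire, 0 burn out
  .....
  .....
  .....
  .....
  .....
  .....

.....
.....
.....
.....
.....
.....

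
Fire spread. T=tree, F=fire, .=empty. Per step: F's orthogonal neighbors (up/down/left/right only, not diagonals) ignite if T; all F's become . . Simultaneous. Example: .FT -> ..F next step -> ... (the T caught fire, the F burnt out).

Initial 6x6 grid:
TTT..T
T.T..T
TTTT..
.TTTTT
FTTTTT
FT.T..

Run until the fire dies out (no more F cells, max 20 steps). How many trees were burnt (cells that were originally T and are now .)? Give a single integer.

Answer: 21

Derivation:
Step 1: +2 fires, +2 burnt (F count now 2)
Step 2: +2 fires, +2 burnt (F count now 2)
Step 3: +3 fires, +2 burnt (F count now 3)
Step 4: +5 fires, +3 burnt (F count now 5)
Step 5: +5 fires, +5 burnt (F count now 5)
Step 6: +3 fires, +5 burnt (F count now 3)
Step 7: +1 fires, +3 burnt (F count now 1)
Step 8: +0 fires, +1 burnt (F count now 0)
Fire out after step 8
Initially T: 23, now '.': 34
Total burnt (originally-T cells now '.'): 21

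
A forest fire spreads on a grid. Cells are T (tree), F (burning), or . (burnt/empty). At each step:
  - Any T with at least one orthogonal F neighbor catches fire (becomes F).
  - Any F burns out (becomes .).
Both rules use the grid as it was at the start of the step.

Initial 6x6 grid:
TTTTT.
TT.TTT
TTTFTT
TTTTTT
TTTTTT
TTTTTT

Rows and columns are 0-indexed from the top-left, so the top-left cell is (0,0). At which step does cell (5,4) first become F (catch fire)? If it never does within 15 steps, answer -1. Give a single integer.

Step 1: cell (5,4)='T' (+4 fires, +1 burnt)
Step 2: cell (5,4)='T' (+7 fires, +4 burnt)
Step 3: cell (5,4)='T' (+10 fires, +7 burnt)
Step 4: cell (5,4)='F' (+7 fires, +10 burnt)
  -> target ignites at step 4
Step 5: cell (5,4)='.' (+4 fires, +7 burnt)
Step 6: cell (5,4)='.' (+1 fires, +4 burnt)
Step 7: cell (5,4)='.' (+0 fires, +1 burnt)
  fire out at step 7

4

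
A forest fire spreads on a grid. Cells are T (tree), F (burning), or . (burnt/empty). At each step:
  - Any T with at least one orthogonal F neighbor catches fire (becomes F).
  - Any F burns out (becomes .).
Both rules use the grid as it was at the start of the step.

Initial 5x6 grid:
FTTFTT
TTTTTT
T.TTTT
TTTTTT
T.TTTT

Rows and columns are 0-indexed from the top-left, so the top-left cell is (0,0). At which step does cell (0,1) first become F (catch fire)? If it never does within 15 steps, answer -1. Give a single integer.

Step 1: cell (0,1)='F' (+5 fires, +2 burnt)
  -> target ignites at step 1
Step 2: cell (0,1)='.' (+6 fires, +5 burnt)
Step 3: cell (0,1)='.' (+5 fires, +6 burnt)
Step 4: cell (0,1)='.' (+6 fires, +5 burnt)
Step 5: cell (0,1)='.' (+3 fires, +6 burnt)
Step 6: cell (0,1)='.' (+1 fires, +3 burnt)
Step 7: cell (0,1)='.' (+0 fires, +1 burnt)
  fire out at step 7

1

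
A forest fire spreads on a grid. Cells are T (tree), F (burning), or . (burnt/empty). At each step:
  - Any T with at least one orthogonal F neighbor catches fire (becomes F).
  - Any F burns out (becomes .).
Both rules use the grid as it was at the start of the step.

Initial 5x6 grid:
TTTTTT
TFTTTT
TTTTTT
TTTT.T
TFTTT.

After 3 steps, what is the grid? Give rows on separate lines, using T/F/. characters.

Step 1: 7 trees catch fire, 2 burn out
  TFTTTT
  F.FTTT
  TFTTTT
  TFTT.T
  F.FTT.
Step 2: 8 trees catch fire, 7 burn out
  F.FTTT
  ...FTT
  F.FTTT
  F.FT.T
  ...FT.
Step 3: 5 trees catch fire, 8 burn out
  ...FTT
  ....FT
  ...FTT
  ...F.T
  ....F.

...FTT
....FT
...FTT
...F.T
....F.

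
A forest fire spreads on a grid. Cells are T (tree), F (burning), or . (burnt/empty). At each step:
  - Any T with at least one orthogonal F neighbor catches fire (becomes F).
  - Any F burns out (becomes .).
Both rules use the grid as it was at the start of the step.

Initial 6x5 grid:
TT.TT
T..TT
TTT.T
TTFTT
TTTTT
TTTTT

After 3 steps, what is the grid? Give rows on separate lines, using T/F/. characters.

Step 1: 4 trees catch fire, 1 burn out
  TT.TT
  T..TT
  TTF.T
  TF.FT
  TTFTT
  TTTTT
Step 2: 6 trees catch fire, 4 burn out
  TT.TT
  T..TT
  TF..T
  F...F
  TF.FT
  TTFTT
Step 3: 6 trees catch fire, 6 burn out
  TT.TT
  T..TT
  F...F
  .....
  F...F
  TF.FT

TT.TT
T..TT
F...F
.....
F...F
TF.FT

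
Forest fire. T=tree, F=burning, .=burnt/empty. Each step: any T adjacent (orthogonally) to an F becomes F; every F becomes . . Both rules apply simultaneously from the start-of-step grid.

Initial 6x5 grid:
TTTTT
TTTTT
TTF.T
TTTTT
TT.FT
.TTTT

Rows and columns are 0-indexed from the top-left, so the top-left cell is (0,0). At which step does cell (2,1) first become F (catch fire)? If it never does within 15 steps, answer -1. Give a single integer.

Step 1: cell (2,1)='F' (+6 fires, +2 burnt)
  -> target ignites at step 1
Step 2: cell (2,1)='.' (+8 fires, +6 burnt)
Step 3: cell (2,1)='.' (+8 fires, +8 burnt)
Step 4: cell (2,1)='.' (+3 fires, +8 burnt)
Step 5: cell (2,1)='.' (+0 fires, +3 burnt)
  fire out at step 5

1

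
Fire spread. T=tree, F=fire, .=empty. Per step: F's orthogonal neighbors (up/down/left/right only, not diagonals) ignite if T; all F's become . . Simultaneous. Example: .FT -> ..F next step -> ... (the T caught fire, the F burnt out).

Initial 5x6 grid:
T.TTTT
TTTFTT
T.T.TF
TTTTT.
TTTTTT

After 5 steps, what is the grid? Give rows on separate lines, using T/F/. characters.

Step 1: 5 trees catch fire, 2 burn out
  T.TFTT
  TTF.FF
  T.T.F.
  TTTTT.
  TTTTTT
Step 2: 6 trees catch fire, 5 burn out
  T.F.FF
  TF....
  T.F...
  TTTTF.
  TTTTTT
Step 3: 4 trees catch fire, 6 burn out
  T.....
  F.....
  T.....
  TTFF..
  TTTTFT
Step 4: 6 trees catch fire, 4 burn out
  F.....
  ......
  F.....
  TF....
  TTFF.F
Step 5: 2 trees catch fire, 6 burn out
  ......
  ......
  ......
  F.....
  TF....

......
......
......
F.....
TF....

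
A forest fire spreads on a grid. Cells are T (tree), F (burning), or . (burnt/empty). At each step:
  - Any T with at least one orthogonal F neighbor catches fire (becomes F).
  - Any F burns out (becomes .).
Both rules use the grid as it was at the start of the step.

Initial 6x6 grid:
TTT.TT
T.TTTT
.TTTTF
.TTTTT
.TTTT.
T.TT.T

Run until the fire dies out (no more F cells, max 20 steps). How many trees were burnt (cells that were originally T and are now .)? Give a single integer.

Answer: 25

Derivation:
Step 1: +3 fires, +1 burnt (F count now 3)
Step 2: +4 fires, +3 burnt (F count now 4)
Step 3: +5 fires, +4 burnt (F count now 5)
Step 4: +4 fires, +5 burnt (F count now 4)
Step 5: +4 fires, +4 burnt (F count now 4)
Step 6: +3 fires, +4 burnt (F count now 3)
Step 7: +1 fires, +3 burnt (F count now 1)
Step 8: +1 fires, +1 burnt (F count now 1)
Step 9: +0 fires, +1 burnt (F count now 0)
Fire out after step 9
Initially T: 27, now '.': 34
Total burnt (originally-T cells now '.'): 25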